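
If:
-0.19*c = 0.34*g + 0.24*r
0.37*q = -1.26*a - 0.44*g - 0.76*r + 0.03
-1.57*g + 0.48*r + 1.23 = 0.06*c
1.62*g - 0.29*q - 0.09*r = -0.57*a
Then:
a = -0.804016602294158*r - 1.0457585231993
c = -1.94314501619288*r - 1.50485786254048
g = 0.379992803166607*r + 0.840949982007916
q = 0.232065095938734*r + 2.64226418148009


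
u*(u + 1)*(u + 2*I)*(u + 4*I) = u^4 + u^3 + 6*I*u^3 - 8*u^2 + 6*I*u^2 - 8*u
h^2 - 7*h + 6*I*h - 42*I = (h - 7)*(h + 6*I)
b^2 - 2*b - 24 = (b - 6)*(b + 4)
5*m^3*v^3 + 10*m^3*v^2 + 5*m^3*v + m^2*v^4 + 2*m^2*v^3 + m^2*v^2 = v*(5*m + v)*(m*v + m)^2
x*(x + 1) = x^2 + x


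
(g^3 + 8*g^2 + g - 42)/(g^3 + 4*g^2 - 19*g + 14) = (g + 3)/(g - 1)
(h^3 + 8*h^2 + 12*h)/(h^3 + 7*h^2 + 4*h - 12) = h/(h - 1)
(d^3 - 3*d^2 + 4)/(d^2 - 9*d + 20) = (d^3 - 3*d^2 + 4)/(d^2 - 9*d + 20)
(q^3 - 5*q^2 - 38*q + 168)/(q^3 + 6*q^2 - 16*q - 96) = (q - 7)/(q + 4)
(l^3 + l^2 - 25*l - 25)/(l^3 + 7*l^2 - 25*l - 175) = (l + 1)/(l + 7)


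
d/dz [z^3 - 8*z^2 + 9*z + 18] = 3*z^2 - 16*z + 9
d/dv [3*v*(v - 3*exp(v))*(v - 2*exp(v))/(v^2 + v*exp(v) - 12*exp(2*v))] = 3*(-6*v^2*exp(v) + v^2 + 8*v*exp(v) - 8*exp(2*v))/(v^2 + 8*v*exp(v) + 16*exp(2*v))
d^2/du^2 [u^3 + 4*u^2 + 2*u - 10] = 6*u + 8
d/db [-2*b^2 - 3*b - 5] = -4*b - 3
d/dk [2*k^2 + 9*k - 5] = 4*k + 9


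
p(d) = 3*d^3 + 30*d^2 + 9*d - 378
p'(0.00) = 9.00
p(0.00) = -378.00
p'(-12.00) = 585.00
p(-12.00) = -1350.00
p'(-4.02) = -86.76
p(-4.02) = -124.26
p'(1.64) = 131.61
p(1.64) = -269.32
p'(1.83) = 148.94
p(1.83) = -242.68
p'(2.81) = 248.66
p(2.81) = -49.26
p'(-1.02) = -42.84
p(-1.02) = -359.15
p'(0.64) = 51.09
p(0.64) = -359.17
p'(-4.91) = -68.63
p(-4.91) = -54.06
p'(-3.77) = -89.28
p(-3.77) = -146.29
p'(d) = 9*d^2 + 60*d + 9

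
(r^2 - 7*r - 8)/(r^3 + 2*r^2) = (r^2 - 7*r - 8)/(r^2*(r + 2))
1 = 1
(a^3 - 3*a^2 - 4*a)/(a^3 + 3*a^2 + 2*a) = (a - 4)/(a + 2)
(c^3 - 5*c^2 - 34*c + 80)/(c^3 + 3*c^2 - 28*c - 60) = (c^3 - 5*c^2 - 34*c + 80)/(c^3 + 3*c^2 - 28*c - 60)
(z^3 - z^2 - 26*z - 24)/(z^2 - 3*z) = (z^3 - z^2 - 26*z - 24)/(z*(z - 3))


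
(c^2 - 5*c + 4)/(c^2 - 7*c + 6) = (c - 4)/(c - 6)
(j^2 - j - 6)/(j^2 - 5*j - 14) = (j - 3)/(j - 7)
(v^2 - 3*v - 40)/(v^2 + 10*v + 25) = (v - 8)/(v + 5)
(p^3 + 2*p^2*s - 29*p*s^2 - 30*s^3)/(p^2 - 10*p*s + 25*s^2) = (p^2 + 7*p*s + 6*s^2)/(p - 5*s)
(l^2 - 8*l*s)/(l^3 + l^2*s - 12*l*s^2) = (l - 8*s)/(l^2 + l*s - 12*s^2)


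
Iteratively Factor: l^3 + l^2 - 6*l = (l)*(l^2 + l - 6) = l*(l + 3)*(l - 2)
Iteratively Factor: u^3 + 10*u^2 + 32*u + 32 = (u + 4)*(u^2 + 6*u + 8) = (u + 4)^2*(u + 2)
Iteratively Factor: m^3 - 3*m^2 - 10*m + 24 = (m - 4)*(m^2 + m - 6) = (m - 4)*(m - 2)*(m + 3)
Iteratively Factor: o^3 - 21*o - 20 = (o + 1)*(o^2 - o - 20) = (o - 5)*(o + 1)*(o + 4)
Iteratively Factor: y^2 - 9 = (y - 3)*(y + 3)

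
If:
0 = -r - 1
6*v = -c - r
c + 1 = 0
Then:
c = -1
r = -1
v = 1/3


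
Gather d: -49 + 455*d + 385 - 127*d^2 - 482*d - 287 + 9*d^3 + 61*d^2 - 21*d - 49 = 9*d^3 - 66*d^2 - 48*d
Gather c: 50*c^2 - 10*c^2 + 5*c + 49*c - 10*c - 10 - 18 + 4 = 40*c^2 + 44*c - 24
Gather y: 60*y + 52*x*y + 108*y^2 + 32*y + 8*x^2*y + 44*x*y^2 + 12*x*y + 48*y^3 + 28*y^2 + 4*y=48*y^3 + y^2*(44*x + 136) + y*(8*x^2 + 64*x + 96)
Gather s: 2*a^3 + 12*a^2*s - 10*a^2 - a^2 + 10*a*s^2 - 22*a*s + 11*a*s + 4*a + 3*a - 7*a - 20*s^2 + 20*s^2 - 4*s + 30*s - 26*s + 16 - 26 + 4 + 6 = 2*a^3 - 11*a^2 + 10*a*s^2 + s*(12*a^2 - 11*a)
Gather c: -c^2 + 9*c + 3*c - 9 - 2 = -c^2 + 12*c - 11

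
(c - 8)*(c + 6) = c^2 - 2*c - 48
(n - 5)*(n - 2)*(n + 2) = n^3 - 5*n^2 - 4*n + 20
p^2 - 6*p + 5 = (p - 5)*(p - 1)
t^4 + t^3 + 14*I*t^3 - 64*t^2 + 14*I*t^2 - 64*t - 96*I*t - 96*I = (t + 1)*(t + 4*I)^2*(t + 6*I)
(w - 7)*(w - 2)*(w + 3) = w^3 - 6*w^2 - 13*w + 42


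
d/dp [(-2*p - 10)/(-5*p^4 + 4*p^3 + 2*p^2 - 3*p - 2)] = 2*(-15*p^4 - 92*p^3 + 62*p^2 + 20*p - 13)/(25*p^8 - 40*p^7 - 4*p^6 + 46*p^5 - 28*p^3 + p^2 + 12*p + 4)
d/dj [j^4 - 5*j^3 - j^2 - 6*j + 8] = 4*j^3 - 15*j^2 - 2*j - 6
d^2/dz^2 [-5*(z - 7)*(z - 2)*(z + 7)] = 20 - 30*z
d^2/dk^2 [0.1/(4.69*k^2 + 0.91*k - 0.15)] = (-4.39922*k^2 - 0.85358*k + 0.1*(9.38*k + 0.91)*(18.76*k + 1.82) + 0.1407)/(4.69*k^2 + 0.91*k - 0.15)^3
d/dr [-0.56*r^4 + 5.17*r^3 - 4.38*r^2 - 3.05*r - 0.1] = -2.24*r^3 + 15.51*r^2 - 8.76*r - 3.05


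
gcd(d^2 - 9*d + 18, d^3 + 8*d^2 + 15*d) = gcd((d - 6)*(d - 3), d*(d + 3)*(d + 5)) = 1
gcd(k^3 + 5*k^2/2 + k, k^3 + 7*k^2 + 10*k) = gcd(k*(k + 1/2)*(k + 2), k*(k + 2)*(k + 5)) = k^2 + 2*k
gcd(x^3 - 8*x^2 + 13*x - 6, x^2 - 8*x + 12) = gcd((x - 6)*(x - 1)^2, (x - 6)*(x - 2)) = x - 6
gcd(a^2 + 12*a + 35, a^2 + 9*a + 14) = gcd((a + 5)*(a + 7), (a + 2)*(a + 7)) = a + 7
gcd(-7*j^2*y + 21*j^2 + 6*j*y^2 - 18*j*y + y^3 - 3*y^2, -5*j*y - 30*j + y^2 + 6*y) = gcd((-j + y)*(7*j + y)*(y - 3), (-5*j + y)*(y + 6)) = 1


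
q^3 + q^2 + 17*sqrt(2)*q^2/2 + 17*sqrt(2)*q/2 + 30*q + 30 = (q + 1)*(q + 5*sqrt(2)/2)*(q + 6*sqrt(2))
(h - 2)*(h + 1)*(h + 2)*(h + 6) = h^4 + 7*h^3 + 2*h^2 - 28*h - 24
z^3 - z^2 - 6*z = z*(z - 3)*(z + 2)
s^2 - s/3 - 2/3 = (s - 1)*(s + 2/3)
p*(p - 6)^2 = p^3 - 12*p^2 + 36*p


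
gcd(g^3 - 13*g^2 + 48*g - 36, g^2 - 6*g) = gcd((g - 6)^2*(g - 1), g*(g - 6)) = g - 6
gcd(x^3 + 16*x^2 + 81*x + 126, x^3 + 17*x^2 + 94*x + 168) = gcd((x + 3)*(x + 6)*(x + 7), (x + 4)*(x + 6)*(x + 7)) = x^2 + 13*x + 42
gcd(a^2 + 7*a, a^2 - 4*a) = a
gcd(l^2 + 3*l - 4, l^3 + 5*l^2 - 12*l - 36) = 1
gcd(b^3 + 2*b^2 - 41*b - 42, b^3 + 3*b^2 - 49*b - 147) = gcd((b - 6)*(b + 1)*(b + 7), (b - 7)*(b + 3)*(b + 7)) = b + 7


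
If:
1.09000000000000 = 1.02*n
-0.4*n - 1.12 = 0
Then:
No Solution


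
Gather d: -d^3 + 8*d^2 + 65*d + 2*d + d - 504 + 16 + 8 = -d^3 + 8*d^2 + 68*d - 480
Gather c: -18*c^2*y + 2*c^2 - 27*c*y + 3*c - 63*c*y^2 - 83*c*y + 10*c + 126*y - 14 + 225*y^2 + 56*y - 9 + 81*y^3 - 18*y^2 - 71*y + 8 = c^2*(2 - 18*y) + c*(-63*y^2 - 110*y + 13) + 81*y^3 + 207*y^2 + 111*y - 15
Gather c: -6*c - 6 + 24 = 18 - 6*c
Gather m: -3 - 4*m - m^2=-m^2 - 4*m - 3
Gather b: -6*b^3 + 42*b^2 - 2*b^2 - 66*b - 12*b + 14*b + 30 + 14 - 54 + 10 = -6*b^3 + 40*b^2 - 64*b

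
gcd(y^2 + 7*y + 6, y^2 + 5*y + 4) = y + 1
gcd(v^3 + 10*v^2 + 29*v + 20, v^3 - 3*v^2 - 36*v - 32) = v^2 + 5*v + 4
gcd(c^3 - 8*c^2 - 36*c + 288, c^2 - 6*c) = c - 6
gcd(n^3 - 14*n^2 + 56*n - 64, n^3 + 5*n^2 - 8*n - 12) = n - 2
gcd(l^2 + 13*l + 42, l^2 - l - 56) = l + 7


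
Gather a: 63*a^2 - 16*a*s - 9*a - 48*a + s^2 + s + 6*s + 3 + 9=63*a^2 + a*(-16*s - 57) + s^2 + 7*s + 12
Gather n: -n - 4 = -n - 4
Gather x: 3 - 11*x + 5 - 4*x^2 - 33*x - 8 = -4*x^2 - 44*x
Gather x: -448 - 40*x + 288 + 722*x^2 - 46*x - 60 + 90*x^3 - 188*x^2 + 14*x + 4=90*x^3 + 534*x^2 - 72*x - 216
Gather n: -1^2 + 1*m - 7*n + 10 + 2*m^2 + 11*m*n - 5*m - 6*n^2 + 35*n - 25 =2*m^2 - 4*m - 6*n^2 + n*(11*m + 28) - 16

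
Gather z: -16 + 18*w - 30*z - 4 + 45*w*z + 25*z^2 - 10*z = 18*w + 25*z^2 + z*(45*w - 40) - 20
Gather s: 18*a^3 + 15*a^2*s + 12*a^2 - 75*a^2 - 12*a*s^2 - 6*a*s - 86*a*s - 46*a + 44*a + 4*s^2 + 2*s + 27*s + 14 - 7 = 18*a^3 - 63*a^2 - 2*a + s^2*(4 - 12*a) + s*(15*a^2 - 92*a + 29) + 7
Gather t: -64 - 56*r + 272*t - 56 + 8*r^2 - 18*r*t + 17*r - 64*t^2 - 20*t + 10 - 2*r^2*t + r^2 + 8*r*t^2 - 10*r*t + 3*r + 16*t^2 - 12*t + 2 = 9*r^2 - 36*r + t^2*(8*r - 48) + t*(-2*r^2 - 28*r + 240) - 108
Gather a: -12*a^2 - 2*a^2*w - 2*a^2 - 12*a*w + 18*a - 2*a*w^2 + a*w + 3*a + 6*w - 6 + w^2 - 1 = a^2*(-2*w - 14) + a*(-2*w^2 - 11*w + 21) + w^2 + 6*w - 7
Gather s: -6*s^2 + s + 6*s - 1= -6*s^2 + 7*s - 1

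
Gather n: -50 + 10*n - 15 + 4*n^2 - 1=4*n^2 + 10*n - 66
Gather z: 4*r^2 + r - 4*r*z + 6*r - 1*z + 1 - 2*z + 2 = 4*r^2 + 7*r + z*(-4*r - 3) + 3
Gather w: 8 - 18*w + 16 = 24 - 18*w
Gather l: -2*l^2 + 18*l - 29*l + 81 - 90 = -2*l^2 - 11*l - 9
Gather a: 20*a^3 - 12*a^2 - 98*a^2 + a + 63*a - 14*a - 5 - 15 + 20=20*a^3 - 110*a^2 + 50*a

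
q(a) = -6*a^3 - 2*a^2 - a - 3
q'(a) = -18*a^2 - 4*a - 1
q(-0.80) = -0.41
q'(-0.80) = -9.32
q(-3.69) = 274.92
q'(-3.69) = -231.33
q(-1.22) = 6.14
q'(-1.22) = -22.91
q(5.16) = -885.74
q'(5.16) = -500.90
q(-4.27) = 431.93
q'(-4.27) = -312.11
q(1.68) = -38.77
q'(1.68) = -58.52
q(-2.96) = 138.04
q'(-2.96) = -146.87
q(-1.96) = 36.45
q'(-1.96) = -62.31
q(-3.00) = 144.00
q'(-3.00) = -151.00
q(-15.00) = 19812.00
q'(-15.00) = -3991.00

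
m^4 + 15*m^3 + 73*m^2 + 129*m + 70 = (m + 1)*(m + 2)*(m + 5)*(m + 7)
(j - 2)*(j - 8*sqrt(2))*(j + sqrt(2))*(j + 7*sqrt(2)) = j^4 - 2*j^3 - 114*j^2 - 112*sqrt(2)*j + 228*j + 224*sqrt(2)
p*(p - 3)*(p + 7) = p^3 + 4*p^2 - 21*p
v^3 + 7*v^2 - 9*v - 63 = (v - 3)*(v + 3)*(v + 7)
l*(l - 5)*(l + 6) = l^3 + l^2 - 30*l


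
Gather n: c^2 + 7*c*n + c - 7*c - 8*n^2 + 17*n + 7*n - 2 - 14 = c^2 - 6*c - 8*n^2 + n*(7*c + 24) - 16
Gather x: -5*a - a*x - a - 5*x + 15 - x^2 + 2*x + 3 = -6*a - x^2 + x*(-a - 3) + 18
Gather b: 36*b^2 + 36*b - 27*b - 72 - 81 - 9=36*b^2 + 9*b - 162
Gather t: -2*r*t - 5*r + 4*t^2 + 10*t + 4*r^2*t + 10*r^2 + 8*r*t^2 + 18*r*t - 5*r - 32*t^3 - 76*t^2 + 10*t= 10*r^2 - 10*r - 32*t^3 + t^2*(8*r - 72) + t*(4*r^2 + 16*r + 20)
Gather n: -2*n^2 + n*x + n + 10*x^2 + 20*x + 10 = -2*n^2 + n*(x + 1) + 10*x^2 + 20*x + 10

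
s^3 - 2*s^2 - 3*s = s*(s - 3)*(s + 1)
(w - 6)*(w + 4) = w^2 - 2*w - 24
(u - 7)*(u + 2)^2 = u^3 - 3*u^2 - 24*u - 28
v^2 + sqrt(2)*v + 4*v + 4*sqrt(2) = (v + 4)*(v + sqrt(2))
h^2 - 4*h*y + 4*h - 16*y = (h + 4)*(h - 4*y)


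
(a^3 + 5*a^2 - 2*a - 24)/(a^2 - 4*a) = (a^3 + 5*a^2 - 2*a - 24)/(a*(a - 4))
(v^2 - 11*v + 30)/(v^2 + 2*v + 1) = (v^2 - 11*v + 30)/(v^2 + 2*v + 1)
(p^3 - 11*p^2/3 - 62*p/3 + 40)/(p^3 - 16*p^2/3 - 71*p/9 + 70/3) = 3*(p + 4)/(3*p + 7)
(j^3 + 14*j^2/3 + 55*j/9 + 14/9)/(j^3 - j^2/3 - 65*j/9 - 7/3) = (j + 2)/(j - 3)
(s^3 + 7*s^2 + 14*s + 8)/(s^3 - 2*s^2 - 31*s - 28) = (s + 2)/(s - 7)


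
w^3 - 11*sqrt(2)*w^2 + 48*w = w*(w - 8*sqrt(2))*(w - 3*sqrt(2))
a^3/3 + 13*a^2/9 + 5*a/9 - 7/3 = (a/3 + 1)*(a - 1)*(a + 7/3)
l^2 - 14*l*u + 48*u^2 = (l - 8*u)*(l - 6*u)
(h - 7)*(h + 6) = h^2 - h - 42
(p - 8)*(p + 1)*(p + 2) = p^3 - 5*p^2 - 22*p - 16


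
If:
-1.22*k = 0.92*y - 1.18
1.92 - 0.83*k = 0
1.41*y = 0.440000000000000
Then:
No Solution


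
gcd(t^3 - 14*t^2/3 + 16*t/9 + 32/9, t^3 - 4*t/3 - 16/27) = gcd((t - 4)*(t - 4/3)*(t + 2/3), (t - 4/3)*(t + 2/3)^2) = t^2 - 2*t/3 - 8/9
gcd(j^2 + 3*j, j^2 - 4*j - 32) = 1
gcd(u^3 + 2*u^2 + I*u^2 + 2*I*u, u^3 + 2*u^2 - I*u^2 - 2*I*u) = u^2 + 2*u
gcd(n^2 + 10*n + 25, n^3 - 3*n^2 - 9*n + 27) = 1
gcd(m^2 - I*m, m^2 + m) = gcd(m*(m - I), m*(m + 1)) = m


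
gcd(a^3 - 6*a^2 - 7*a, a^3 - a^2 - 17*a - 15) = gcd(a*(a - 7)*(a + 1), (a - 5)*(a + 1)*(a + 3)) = a + 1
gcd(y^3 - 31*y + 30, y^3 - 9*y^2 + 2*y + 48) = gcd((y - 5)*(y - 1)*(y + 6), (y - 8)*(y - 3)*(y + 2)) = 1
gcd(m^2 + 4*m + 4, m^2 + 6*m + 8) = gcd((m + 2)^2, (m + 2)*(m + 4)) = m + 2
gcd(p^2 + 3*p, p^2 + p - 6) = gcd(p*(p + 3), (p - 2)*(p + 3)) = p + 3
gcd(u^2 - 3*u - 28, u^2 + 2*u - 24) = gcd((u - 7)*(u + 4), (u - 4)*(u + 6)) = 1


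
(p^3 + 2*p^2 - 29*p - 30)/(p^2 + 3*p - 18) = (p^2 - 4*p - 5)/(p - 3)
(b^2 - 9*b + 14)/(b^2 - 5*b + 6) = (b - 7)/(b - 3)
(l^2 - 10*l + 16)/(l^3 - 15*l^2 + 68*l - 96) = (l - 2)/(l^2 - 7*l + 12)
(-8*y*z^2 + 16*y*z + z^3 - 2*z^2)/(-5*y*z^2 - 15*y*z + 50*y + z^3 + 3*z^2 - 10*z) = z*(8*y - z)/(5*y*z + 25*y - z^2 - 5*z)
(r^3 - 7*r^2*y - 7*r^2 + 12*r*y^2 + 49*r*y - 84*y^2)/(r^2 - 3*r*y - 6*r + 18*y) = (r^2 - 4*r*y - 7*r + 28*y)/(r - 6)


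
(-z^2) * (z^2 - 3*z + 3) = -z^4 + 3*z^3 - 3*z^2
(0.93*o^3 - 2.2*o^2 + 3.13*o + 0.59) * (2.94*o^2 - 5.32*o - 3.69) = 2.7342*o^5 - 11.4156*o^4 + 17.4745*o^3 - 6.799*o^2 - 14.6885*o - 2.1771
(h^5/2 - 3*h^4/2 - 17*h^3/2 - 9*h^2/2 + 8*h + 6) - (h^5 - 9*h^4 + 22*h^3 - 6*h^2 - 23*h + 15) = -h^5/2 + 15*h^4/2 - 61*h^3/2 + 3*h^2/2 + 31*h - 9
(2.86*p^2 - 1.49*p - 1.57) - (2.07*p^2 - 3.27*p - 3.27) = 0.79*p^2 + 1.78*p + 1.7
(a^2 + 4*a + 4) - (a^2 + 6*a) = 4 - 2*a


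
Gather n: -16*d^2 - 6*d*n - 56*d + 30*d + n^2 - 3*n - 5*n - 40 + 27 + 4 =-16*d^2 - 26*d + n^2 + n*(-6*d - 8) - 9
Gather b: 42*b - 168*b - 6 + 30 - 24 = -126*b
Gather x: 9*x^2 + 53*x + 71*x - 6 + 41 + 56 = 9*x^2 + 124*x + 91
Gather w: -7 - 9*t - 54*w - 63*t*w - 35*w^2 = -9*t - 35*w^2 + w*(-63*t - 54) - 7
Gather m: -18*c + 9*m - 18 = -18*c + 9*m - 18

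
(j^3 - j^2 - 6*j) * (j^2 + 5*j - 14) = j^5 + 4*j^4 - 25*j^3 - 16*j^2 + 84*j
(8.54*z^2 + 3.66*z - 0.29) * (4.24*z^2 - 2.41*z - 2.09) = 36.2096*z^4 - 5.063*z^3 - 27.8988*z^2 - 6.9505*z + 0.6061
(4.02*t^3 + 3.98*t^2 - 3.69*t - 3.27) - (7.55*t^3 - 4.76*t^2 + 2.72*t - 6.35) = -3.53*t^3 + 8.74*t^2 - 6.41*t + 3.08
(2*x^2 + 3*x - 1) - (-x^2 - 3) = 3*x^2 + 3*x + 2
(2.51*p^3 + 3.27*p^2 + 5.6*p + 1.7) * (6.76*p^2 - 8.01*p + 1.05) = 16.9676*p^5 + 2.0001*p^4 + 14.2988*p^3 - 29.9305*p^2 - 7.737*p + 1.785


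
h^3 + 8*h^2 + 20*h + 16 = (h + 2)^2*(h + 4)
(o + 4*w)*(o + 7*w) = o^2 + 11*o*w + 28*w^2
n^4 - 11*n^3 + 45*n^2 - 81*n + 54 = (n - 3)^3*(n - 2)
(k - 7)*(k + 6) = k^2 - k - 42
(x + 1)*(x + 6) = x^2 + 7*x + 6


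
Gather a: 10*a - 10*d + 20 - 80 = 10*a - 10*d - 60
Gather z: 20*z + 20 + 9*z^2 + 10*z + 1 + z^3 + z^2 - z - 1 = z^3 + 10*z^2 + 29*z + 20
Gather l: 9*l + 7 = 9*l + 7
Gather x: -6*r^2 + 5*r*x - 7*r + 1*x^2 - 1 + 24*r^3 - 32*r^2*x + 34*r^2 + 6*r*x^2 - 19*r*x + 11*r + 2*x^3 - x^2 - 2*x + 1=24*r^3 + 28*r^2 + 6*r*x^2 + 4*r + 2*x^3 + x*(-32*r^2 - 14*r - 2)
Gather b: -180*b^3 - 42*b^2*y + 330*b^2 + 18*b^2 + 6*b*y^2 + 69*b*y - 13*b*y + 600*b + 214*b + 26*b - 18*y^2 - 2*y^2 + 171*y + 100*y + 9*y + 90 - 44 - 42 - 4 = -180*b^3 + b^2*(348 - 42*y) + b*(6*y^2 + 56*y + 840) - 20*y^2 + 280*y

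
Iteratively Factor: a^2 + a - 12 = (a + 4)*(a - 3)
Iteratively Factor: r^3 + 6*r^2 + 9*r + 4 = (r + 1)*(r^2 + 5*r + 4) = (r + 1)^2*(r + 4)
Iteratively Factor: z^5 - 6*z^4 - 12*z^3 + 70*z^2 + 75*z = (z + 1)*(z^4 - 7*z^3 - 5*z^2 + 75*z) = z*(z + 1)*(z^3 - 7*z^2 - 5*z + 75) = z*(z + 1)*(z + 3)*(z^2 - 10*z + 25) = z*(z - 5)*(z + 1)*(z + 3)*(z - 5)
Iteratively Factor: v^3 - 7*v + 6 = (v + 3)*(v^2 - 3*v + 2) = (v - 2)*(v + 3)*(v - 1)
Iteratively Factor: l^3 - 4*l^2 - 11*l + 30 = (l - 2)*(l^2 - 2*l - 15) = (l - 5)*(l - 2)*(l + 3)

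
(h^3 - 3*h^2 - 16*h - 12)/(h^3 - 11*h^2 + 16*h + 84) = (h + 1)/(h - 7)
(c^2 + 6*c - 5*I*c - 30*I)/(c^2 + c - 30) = (c - 5*I)/(c - 5)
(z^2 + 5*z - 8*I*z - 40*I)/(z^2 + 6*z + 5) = (z - 8*I)/(z + 1)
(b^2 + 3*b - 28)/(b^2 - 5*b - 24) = (-b^2 - 3*b + 28)/(-b^2 + 5*b + 24)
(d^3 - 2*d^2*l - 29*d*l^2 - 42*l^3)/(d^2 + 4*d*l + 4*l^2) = (d^2 - 4*d*l - 21*l^2)/(d + 2*l)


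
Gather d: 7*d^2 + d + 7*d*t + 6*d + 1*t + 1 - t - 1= 7*d^2 + d*(7*t + 7)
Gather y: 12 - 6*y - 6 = 6 - 6*y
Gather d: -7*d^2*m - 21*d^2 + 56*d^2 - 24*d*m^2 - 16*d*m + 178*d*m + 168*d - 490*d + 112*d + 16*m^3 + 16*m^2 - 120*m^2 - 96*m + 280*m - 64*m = d^2*(35 - 7*m) + d*(-24*m^2 + 162*m - 210) + 16*m^3 - 104*m^2 + 120*m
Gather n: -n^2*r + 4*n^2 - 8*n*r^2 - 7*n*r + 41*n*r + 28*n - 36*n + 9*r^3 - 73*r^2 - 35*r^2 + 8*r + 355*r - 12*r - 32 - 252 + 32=n^2*(4 - r) + n*(-8*r^2 + 34*r - 8) + 9*r^3 - 108*r^2 + 351*r - 252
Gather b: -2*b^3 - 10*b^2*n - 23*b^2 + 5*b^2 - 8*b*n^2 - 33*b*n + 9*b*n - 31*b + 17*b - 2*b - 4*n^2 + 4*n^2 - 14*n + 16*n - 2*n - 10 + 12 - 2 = -2*b^3 + b^2*(-10*n - 18) + b*(-8*n^2 - 24*n - 16)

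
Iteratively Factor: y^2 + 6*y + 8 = (y + 2)*(y + 4)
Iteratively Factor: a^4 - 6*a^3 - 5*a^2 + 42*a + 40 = (a - 4)*(a^3 - 2*a^2 - 13*a - 10) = (a - 5)*(a - 4)*(a^2 + 3*a + 2) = (a - 5)*(a - 4)*(a + 2)*(a + 1)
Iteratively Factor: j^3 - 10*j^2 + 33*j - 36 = (j - 4)*(j^2 - 6*j + 9) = (j - 4)*(j - 3)*(j - 3)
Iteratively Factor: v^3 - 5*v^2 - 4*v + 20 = (v - 5)*(v^2 - 4) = (v - 5)*(v + 2)*(v - 2)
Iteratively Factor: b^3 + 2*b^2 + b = (b + 1)*(b^2 + b) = (b + 1)^2*(b)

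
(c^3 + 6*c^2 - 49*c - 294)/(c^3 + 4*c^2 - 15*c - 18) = (c^2 - 49)/(c^2 - 2*c - 3)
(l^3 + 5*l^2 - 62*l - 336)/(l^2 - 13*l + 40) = (l^2 + 13*l + 42)/(l - 5)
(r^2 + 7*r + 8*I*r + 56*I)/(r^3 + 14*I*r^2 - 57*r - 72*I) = (r + 7)/(r^2 + 6*I*r - 9)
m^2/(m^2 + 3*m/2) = 2*m/(2*m + 3)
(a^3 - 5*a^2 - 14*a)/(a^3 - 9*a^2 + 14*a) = (a + 2)/(a - 2)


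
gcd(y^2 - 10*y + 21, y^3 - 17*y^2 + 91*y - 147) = y^2 - 10*y + 21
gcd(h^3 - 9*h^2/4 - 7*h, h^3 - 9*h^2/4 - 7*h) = h^3 - 9*h^2/4 - 7*h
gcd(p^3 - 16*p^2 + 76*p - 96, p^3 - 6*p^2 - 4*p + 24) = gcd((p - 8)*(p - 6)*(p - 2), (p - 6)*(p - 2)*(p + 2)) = p^2 - 8*p + 12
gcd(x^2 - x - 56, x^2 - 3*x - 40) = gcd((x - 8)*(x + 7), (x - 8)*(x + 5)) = x - 8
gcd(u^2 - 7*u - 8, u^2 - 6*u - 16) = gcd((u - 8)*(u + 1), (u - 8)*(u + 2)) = u - 8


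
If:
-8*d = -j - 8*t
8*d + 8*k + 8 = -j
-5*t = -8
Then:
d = 3/10 - k/2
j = -4*k - 52/5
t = 8/5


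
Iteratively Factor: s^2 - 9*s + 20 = (s - 4)*(s - 5)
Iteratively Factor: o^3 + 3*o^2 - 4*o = (o - 1)*(o^2 + 4*o) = (o - 1)*(o + 4)*(o)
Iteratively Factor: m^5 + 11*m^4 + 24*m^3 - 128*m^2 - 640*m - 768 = (m + 3)*(m^4 + 8*m^3 - 128*m - 256) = (m + 3)*(m + 4)*(m^3 + 4*m^2 - 16*m - 64) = (m + 3)*(m + 4)^2*(m^2 - 16) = (m + 3)*(m + 4)^3*(m - 4)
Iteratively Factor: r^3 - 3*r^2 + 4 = (r - 2)*(r^2 - r - 2) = (r - 2)^2*(r + 1)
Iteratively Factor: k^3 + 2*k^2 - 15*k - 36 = (k + 3)*(k^2 - k - 12) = (k - 4)*(k + 3)*(k + 3)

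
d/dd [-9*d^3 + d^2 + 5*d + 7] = -27*d^2 + 2*d + 5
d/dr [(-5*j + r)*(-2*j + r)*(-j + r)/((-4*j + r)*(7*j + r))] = (-446*j^4 + 468*j^3*r - 125*j^2*r^2 + 6*j*r^3 + r^4)/(784*j^4 - 168*j^3*r - 47*j^2*r^2 + 6*j*r^3 + r^4)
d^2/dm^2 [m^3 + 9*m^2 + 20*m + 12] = 6*m + 18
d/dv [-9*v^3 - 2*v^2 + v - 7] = -27*v^2 - 4*v + 1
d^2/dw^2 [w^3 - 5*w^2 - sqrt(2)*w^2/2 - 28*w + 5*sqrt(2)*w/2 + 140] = 6*w - 10 - sqrt(2)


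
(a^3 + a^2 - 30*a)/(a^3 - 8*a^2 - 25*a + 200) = a*(a + 6)/(a^2 - 3*a - 40)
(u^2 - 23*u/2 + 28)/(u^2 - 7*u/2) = (u - 8)/u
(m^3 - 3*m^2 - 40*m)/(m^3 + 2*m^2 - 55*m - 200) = m/(m + 5)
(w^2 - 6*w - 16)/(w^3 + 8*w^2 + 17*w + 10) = (w - 8)/(w^2 + 6*w + 5)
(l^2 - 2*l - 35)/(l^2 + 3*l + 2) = (l^2 - 2*l - 35)/(l^2 + 3*l + 2)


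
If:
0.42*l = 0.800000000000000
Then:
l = 1.90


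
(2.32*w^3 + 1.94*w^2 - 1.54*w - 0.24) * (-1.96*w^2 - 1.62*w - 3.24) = -4.5472*w^5 - 7.5608*w^4 - 7.6412*w^3 - 3.3204*w^2 + 5.3784*w + 0.7776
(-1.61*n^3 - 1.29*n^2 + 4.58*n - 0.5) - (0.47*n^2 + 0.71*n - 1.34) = -1.61*n^3 - 1.76*n^2 + 3.87*n + 0.84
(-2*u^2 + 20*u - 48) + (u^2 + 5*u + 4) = -u^2 + 25*u - 44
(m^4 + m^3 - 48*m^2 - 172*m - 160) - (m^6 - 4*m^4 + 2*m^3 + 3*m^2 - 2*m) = -m^6 + 5*m^4 - m^3 - 51*m^2 - 170*m - 160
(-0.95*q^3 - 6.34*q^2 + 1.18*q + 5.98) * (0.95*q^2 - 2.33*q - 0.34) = -0.9025*q^5 - 3.8095*q^4 + 16.2162*q^3 + 5.0872*q^2 - 14.3346*q - 2.0332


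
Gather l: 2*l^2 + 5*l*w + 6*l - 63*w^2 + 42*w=2*l^2 + l*(5*w + 6) - 63*w^2 + 42*w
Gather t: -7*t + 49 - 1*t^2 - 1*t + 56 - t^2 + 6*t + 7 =-2*t^2 - 2*t + 112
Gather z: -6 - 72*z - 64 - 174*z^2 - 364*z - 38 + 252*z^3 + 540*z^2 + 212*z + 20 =252*z^3 + 366*z^2 - 224*z - 88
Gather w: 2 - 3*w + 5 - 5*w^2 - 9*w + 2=-5*w^2 - 12*w + 9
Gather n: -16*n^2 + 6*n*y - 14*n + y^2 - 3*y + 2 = -16*n^2 + n*(6*y - 14) + y^2 - 3*y + 2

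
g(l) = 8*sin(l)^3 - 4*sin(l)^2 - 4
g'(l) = 24*sin(l)^2*cos(l) - 8*sin(l)*cos(l) = 8*(3*sin(l) - 1)*sin(l)*cos(l)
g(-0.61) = -6.82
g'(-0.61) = 10.21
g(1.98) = -1.19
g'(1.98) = -5.12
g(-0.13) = -4.08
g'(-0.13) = 1.43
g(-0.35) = -4.79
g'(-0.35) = 5.23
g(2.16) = -2.17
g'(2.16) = -5.52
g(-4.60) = -0.10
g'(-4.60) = -1.77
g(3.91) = -8.62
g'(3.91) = -12.33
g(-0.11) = -4.06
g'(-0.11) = 1.16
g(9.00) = -4.12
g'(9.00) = -0.71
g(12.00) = -6.39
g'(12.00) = 9.45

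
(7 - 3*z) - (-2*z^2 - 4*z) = 2*z^2 + z + 7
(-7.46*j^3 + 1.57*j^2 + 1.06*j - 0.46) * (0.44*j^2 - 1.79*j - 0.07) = -3.2824*j^5 + 14.0442*j^4 - 1.8217*j^3 - 2.2097*j^2 + 0.7492*j + 0.0322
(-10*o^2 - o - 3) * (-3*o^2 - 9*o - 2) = 30*o^4 + 93*o^3 + 38*o^2 + 29*o + 6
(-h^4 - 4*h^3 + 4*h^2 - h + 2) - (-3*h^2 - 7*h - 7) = -h^4 - 4*h^3 + 7*h^2 + 6*h + 9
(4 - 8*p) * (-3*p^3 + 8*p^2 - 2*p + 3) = 24*p^4 - 76*p^3 + 48*p^2 - 32*p + 12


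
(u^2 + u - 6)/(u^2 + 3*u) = (u - 2)/u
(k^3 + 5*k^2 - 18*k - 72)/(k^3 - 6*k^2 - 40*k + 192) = (k + 3)/(k - 8)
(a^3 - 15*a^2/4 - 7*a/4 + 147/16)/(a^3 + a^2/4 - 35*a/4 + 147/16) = (4*a^2 - 8*a - 21)/(4*a^2 + 8*a - 21)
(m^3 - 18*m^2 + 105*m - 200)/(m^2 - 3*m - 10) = (m^2 - 13*m + 40)/(m + 2)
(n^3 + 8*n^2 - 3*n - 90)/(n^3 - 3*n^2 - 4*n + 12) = (n^2 + 11*n + 30)/(n^2 - 4)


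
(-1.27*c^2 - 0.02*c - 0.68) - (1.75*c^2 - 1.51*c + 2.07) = -3.02*c^2 + 1.49*c - 2.75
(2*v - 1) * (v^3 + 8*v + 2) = 2*v^4 - v^3 + 16*v^2 - 4*v - 2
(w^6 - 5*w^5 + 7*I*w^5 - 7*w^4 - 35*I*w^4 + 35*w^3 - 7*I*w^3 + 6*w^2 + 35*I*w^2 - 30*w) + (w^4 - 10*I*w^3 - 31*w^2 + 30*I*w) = w^6 - 5*w^5 + 7*I*w^5 - 6*w^4 - 35*I*w^4 + 35*w^3 - 17*I*w^3 - 25*w^2 + 35*I*w^2 - 30*w + 30*I*w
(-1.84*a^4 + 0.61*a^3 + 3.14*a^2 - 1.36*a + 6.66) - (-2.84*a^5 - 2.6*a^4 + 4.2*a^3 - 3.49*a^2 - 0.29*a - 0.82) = 2.84*a^5 + 0.76*a^4 - 3.59*a^3 + 6.63*a^2 - 1.07*a + 7.48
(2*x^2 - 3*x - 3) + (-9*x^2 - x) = -7*x^2 - 4*x - 3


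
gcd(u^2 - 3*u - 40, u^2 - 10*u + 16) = u - 8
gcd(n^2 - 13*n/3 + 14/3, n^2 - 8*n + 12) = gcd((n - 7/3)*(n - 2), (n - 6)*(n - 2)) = n - 2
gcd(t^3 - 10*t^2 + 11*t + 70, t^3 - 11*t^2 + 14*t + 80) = t^2 - 3*t - 10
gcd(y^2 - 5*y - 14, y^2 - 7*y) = y - 7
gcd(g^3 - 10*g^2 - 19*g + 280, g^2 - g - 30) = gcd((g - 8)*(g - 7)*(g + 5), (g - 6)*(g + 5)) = g + 5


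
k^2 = k^2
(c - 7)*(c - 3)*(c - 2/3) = c^3 - 32*c^2/3 + 83*c/3 - 14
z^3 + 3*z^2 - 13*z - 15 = (z - 3)*(z + 1)*(z + 5)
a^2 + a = a*(a + 1)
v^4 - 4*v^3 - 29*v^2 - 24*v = v*(v - 8)*(v + 1)*(v + 3)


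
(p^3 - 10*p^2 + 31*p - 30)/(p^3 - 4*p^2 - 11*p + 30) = (p - 3)/(p + 3)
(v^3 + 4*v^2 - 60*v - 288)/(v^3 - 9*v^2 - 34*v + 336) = (v + 6)/(v - 7)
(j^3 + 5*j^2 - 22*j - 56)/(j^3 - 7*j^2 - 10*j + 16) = (j^2 + 3*j - 28)/(j^2 - 9*j + 8)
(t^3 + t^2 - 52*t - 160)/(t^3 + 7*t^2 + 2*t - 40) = (t - 8)/(t - 2)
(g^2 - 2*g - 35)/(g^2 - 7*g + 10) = (g^2 - 2*g - 35)/(g^2 - 7*g + 10)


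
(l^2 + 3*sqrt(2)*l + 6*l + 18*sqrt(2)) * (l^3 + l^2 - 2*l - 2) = l^5 + 3*sqrt(2)*l^4 + 7*l^4 + 4*l^3 + 21*sqrt(2)*l^3 - 14*l^2 + 12*sqrt(2)*l^2 - 42*sqrt(2)*l - 12*l - 36*sqrt(2)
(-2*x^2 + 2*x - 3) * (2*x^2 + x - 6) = -4*x^4 + 2*x^3 + 8*x^2 - 15*x + 18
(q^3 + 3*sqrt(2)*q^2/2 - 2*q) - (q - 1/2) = q^3 + 3*sqrt(2)*q^2/2 - 3*q + 1/2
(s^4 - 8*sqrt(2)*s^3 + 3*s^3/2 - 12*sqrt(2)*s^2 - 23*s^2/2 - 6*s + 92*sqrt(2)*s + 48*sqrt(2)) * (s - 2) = s^5 - 8*sqrt(2)*s^4 - s^4/2 - 29*s^3/2 + 4*sqrt(2)*s^3 + 17*s^2 + 116*sqrt(2)*s^2 - 136*sqrt(2)*s + 12*s - 96*sqrt(2)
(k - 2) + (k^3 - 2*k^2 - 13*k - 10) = k^3 - 2*k^2 - 12*k - 12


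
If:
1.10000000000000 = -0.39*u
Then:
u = -2.82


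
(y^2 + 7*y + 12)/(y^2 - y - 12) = (y + 4)/(y - 4)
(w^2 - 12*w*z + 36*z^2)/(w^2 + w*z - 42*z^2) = (w - 6*z)/(w + 7*z)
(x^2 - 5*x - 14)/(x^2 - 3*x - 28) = (x + 2)/(x + 4)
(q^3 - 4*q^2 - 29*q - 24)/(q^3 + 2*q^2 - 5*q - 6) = (q - 8)/(q - 2)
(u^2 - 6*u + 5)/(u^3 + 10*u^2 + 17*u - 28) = (u - 5)/(u^2 + 11*u + 28)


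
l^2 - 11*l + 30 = (l - 6)*(l - 5)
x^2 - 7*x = x*(x - 7)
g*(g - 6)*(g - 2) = g^3 - 8*g^2 + 12*g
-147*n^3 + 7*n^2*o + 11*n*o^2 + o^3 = (-3*n + o)*(7*n + o)^2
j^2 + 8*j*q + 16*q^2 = (j + 4*q)^2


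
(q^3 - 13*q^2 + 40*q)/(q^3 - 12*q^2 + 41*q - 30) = q*(q - 8)/(q^2 - 7*q + 6)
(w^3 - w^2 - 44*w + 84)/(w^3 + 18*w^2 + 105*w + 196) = (w^2 - 8*w + 12)/(w^2 + 11*w + 28)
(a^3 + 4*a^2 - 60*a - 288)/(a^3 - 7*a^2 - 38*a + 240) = (a + 6)/(a - 5)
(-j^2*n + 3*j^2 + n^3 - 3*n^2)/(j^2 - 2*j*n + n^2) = (-j*n + 3*j - n^2 + 3*n)/(j - n)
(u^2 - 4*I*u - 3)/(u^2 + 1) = (u - 3*I)/(u + I)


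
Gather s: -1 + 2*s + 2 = 2*s + 1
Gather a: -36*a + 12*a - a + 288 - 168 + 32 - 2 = 150 - 25*a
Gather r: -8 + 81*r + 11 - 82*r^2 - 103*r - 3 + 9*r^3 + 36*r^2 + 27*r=9*r^3 - 46*r^2 + 5*r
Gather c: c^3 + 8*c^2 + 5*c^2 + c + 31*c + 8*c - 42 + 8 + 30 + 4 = c^3 + 13*c^2 + 40*c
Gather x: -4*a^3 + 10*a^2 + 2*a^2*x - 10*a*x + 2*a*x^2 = -4*a^3 + 10*a^2 + 2*a*x^2 + x*(2*a^2 - 10*a)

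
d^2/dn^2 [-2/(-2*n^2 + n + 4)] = 4*(4*n^2 - 2*n - (4*n - 1)^2 - 8)/(-2*n^2 + n + 4)^3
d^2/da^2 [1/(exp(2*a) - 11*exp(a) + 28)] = ((11 - 4*exp(a))*(exp(2*a) - 11*exp(a) + 28) + 2*(2*exp(a) - 11)^2*exp(a))*exp(a)/(exp(2*a) - 11*exp(a) + 28)^3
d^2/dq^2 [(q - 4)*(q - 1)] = 2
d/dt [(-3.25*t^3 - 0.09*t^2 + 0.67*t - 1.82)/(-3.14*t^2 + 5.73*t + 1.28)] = (10.205*t^4 - 37.245*t^3 - 10.8919*t^2 - 11.66*t + 11.2862)/(9.8596*t^4 - 35.9844*t^3 + 24.7945*t^2 + 14.6688*t + 1.6384)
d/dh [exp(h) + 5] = exp(h)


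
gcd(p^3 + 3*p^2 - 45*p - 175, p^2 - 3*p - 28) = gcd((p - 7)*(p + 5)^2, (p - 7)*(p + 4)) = p - 7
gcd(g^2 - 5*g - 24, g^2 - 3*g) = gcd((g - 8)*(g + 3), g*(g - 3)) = 1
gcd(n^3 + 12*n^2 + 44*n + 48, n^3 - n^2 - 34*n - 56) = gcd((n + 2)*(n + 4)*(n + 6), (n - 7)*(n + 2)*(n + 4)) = n^2 + 6*n + 8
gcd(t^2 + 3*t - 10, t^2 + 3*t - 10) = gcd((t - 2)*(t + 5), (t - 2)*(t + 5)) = t^2 + 3*t - 10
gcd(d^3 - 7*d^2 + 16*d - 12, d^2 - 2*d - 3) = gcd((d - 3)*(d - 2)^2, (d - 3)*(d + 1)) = d - 3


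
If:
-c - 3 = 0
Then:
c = -3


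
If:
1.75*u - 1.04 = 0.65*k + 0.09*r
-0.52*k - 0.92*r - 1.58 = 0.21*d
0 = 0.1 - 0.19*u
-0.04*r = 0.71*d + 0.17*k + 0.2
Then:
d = -0.20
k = 0.05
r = -1.70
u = 0.53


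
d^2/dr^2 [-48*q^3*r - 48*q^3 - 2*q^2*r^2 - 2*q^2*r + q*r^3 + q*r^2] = 2*q*(-2*q + 3*r + 1)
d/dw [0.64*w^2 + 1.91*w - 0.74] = 1.28*w + 1.91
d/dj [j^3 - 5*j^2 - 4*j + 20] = 3*j^2 - 10*j - 4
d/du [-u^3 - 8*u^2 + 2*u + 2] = -3*u^2 - 16*u + 2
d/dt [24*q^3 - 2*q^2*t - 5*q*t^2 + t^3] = -2*q^2 - 10*q*t + 3*t^2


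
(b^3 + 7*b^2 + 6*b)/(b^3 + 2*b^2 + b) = (b + 6)/(b + 1)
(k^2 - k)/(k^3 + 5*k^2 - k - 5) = k/(k^2 + 6*k + 5)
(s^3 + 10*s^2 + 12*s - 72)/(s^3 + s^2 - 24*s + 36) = (s + 6)/(s - 3)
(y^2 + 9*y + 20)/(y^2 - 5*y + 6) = (y^2 + 9*y + 20)/(y^2 - 5*y + 6)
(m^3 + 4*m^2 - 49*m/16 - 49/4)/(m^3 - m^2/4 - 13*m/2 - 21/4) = (m^2 + 9*m/4 - 7)/(m^2 - 2*m - 3)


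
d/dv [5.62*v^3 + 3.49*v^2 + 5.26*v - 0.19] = 16.86*v^2 + 6.98*v + 5.26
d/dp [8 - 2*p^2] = -4*p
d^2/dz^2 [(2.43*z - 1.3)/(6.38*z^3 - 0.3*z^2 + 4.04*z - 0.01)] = (593.470152*z^5 - 662.89476*z^4 - 85.0188719999999*z^3 - 199.888152*z^2 + 8.91221999999999*z - 42.232016)/(259.694072*z^9 - 36.63396*z^8 + 495.059928*z^7 - 47.643492*z^6 + 313.601064*z^5 - 16.238652*z^4 + 66.013898*z^3 - 0.489738*z^2 + 0.001212*z - 1.0e-6)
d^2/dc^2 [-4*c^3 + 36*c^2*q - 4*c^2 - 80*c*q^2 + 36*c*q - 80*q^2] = -24*c + 72*q - 8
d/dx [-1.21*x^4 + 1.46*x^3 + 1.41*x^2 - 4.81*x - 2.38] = -4.84*x^3 + 4.38*x^2 + 2.82*x - 4.81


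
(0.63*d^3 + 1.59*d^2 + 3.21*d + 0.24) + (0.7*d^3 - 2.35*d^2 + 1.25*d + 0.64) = 1.33*d^3 - 0.76*d^2 + 4.46*d + 0.88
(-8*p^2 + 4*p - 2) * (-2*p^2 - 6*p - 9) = 16*p^4 + 40*p^3 + 52*p^2 - 24*p + 18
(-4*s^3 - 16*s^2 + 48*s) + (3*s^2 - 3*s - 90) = -4*s^3 - 13*s^2 + 45*s - 90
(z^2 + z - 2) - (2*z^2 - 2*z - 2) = -z^2 + 3*z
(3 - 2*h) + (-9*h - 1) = 2 - 11*h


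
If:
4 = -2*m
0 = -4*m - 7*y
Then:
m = -2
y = 8/7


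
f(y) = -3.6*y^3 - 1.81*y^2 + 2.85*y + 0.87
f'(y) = -10.8*y^2 - 3.62*y + 2.85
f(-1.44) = 3.76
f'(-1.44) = -14.33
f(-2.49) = 38.13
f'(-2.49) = -55.10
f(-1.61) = 6.61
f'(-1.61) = -19.32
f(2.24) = -42.29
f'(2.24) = -59.45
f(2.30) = -45.95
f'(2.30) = -62.61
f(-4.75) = 332.31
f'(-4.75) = -223.63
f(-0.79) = -0.74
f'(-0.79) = -1.03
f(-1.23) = 1.33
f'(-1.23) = -9.04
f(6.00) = -824.79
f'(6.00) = -407.67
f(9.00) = -2744.49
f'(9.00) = -904.53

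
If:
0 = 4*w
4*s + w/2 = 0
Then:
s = 0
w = 0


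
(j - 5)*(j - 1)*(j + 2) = j^3 - 4*j^2 - 7*j + 10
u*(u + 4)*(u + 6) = u^3 + 10*u^2 + 24*u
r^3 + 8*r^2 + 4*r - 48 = (r - 2)*(r + 4)*(r + 6)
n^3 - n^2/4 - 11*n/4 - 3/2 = (n - 2)*(n + 3/4)*(n + 1)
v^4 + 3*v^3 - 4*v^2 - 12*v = v*(v - 2)*(v + 2)*(v + 3)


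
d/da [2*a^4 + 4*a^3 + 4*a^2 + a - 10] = 8*a^3 + 12*a^2 + 8*a + 1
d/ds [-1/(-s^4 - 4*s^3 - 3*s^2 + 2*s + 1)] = 2*(-2*s^3 - 6*s^2 - 3*s + 1)/(s^4 + 4*s^3 + 3*s^2 - 2*s - 1)^2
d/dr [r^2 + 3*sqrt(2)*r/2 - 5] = 2*r + 3*sqrt(2)/2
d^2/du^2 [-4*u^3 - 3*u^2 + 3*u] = -24*u - 6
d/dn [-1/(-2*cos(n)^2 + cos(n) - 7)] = (4*cos(n) - 1)*sin(n)/(-cos(n) + cos(2*n) + 8)^2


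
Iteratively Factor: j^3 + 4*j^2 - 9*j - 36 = (j - 3)*(j^2 + 7*j + 12) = (j - 3)*(j + 3)*(j + 4)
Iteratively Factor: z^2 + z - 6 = (z + 3)*(z - 2)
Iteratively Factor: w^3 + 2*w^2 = (w)*(w^2 + 2*w) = w*(w + 2)*(w)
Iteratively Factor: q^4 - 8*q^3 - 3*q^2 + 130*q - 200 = (q - 5)*(q^3 - 3*q^2 - 18*q + 40) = (q - 5)*(q + 4)*(q^2 - 7*q + 10) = (q - 5)^2*(q + 4)*(q - 2)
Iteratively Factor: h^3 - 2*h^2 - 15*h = (h)*(h^2 - 2*h - 15) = h*(h - 5)*(h + 3)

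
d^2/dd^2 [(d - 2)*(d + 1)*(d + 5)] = 6*d + 8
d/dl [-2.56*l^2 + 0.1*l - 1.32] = 0.1 - 5.12*l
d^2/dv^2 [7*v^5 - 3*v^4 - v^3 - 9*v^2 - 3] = 140*v^3 - 36*v^2 - 6*v - 18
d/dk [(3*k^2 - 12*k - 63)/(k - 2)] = 3*(k^2 - 4*k + 29)/(k^2 - 4*k + 4)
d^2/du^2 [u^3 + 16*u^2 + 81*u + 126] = 6*u + 32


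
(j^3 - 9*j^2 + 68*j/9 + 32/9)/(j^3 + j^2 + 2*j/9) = (3*j^2 - 28*j + 32)/(j*(3*j + 2))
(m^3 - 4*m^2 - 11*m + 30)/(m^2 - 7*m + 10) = m + 3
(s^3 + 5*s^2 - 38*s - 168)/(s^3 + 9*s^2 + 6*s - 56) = (s - 6)/(s - 2)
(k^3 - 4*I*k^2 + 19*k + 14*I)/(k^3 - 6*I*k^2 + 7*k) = (k + 2*I)/k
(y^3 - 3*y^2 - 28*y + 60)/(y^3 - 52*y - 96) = (-y^3 + 3*y^2 + 28*y - 60)/(-y^3 + 52*y + 96)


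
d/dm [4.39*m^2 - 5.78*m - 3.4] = 8.78*m - 5.78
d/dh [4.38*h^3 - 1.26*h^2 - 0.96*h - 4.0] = 13.14*h^2 - 2.52*h - 0.96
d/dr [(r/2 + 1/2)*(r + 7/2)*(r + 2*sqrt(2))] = 3*r^2/2 + 2*sqrt(2)*r + 9*r/2 + 7/4 + 9*sqrt(2)/2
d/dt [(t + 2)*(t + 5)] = 2*t + 7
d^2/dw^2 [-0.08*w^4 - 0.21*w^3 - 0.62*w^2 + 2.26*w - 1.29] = -0.96*w^2 - 1.26*w - 1.24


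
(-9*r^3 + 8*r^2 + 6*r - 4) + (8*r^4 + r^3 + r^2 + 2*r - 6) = 8*r^4 - 8*r^3 + 9*r^2 + 8*r - 10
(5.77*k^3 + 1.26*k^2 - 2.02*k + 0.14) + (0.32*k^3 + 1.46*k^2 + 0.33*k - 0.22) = 6.09*k^3 + 2.72*k^2 - 1.69*k - 0.08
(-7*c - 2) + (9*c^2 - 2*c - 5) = 9*c^2 - 9*c - 7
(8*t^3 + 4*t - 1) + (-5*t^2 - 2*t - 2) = 8*t^3 - 5*t^2 + 2*t - 3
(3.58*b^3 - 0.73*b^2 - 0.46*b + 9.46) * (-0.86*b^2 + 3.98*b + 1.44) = -3.0788*b^5 + 14.8762*b^4 + 2.6454*b^3 - 11.0176*b^2 + 36.9884*b + 13.6224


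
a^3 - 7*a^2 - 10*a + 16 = (a - 8)*(a - 1)*(a + 2)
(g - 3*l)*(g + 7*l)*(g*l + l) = g^3*l + 4*g^2*l^2 + g^2*l - 21*g*l^3 + 4*g*l^2 - 21*l^3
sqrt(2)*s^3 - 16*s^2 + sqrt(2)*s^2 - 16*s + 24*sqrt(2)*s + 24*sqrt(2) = (s - 6*sqrt(2))*(s - 2*sqrt(2))*(sqrt(2)*s + sqrt(2))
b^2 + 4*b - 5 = (b - 1)*(b + 5)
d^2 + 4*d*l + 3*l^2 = (d + l)*(d + 3*l)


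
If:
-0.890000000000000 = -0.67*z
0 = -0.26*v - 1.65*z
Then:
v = -8.43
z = 1.33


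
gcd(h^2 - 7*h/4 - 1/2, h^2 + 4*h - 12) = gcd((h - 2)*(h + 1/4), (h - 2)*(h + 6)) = h - 2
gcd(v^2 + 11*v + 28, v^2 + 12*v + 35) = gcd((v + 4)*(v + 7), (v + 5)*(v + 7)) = v + 7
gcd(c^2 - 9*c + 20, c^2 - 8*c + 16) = c - 4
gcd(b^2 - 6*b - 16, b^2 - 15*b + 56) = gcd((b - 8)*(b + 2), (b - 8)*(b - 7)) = b - 8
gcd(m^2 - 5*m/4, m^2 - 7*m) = m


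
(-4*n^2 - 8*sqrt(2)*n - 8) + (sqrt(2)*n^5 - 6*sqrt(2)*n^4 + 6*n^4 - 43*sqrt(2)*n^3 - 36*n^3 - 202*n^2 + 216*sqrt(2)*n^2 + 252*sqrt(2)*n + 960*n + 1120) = sqrt(2)*n^5 - 6*sqrt(2)*n^4 + 6*n^4 - 43*sqrt(2)*n^3 - 36*n^3 - 206*n^2 + 216*sqrt(2)*n^2 + 244*sqrt(2)*n + 960*n + 1112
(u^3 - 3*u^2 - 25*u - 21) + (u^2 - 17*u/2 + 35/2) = u^3 - 2*u^2 - 67*u/2 - 7/2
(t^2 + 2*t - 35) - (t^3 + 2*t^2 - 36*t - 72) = -t^3 - t^2 + 38*t + 37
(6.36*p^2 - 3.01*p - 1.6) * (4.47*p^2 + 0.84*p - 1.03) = 28.4292*p^4 - 8.1123*p^3 - 16.2312*p^2 + 1.7563*p + 1.648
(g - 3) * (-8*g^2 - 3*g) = -8*g^3 + 21*g^2 + 9*g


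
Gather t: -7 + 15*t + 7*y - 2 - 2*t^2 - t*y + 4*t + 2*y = -2*t^2 + t*(19 - y) + 9*y - 9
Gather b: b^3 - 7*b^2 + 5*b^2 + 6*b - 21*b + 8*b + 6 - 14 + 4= b^3 - 2*b^2 - 7*b - 4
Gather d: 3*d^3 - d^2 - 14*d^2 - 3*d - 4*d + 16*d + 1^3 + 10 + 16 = 3*d^3 - 15*d^2 + 9*d + 27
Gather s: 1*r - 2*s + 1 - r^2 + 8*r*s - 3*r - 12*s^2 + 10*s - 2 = -r^2 - 2*r - 12*s^2 + s*(8*r + 8) - 1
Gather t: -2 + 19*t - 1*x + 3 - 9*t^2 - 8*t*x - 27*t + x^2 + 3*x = -9*t^2 + t*(-8*x - 8) + x^2 + 2*x + 1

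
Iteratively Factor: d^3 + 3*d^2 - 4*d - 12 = (d + 2)*(d^2 + d - 6) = (d + 2)*(d + 3)*(d - 2)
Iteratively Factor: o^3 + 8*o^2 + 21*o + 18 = (o + 2)*(o^2 + 6*o + 9) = (o + 2)*(o + 3)*(o + 3)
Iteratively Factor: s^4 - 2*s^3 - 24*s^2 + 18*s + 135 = (s + 3)*(s^3 - 5*s^2 - 9*s + 45) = (s - 3)*(s + 3)*(s^2 - 2*s - 15) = (s - 5)*(s - 3)*(s + 3)*(s + 3)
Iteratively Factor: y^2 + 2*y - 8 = (y + 4)*(y - 2)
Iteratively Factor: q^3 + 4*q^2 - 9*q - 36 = (q + 3)*(q^2 + q - 12) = (q - 3)*(q + 3)*(q + 4)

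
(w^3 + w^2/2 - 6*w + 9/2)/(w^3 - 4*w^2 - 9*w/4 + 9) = 2*(w^2 + 2*w - 3)/(2*w^2 - 5*w - 12)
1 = 1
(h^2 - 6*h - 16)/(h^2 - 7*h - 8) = (h + 2)/(h + 1)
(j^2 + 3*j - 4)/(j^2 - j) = (j + 4)/j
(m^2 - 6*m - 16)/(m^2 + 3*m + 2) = (m - 8)/(m + 1)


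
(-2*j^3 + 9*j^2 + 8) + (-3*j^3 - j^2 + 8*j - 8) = -5*j^3 + 8*j^2 + 8*j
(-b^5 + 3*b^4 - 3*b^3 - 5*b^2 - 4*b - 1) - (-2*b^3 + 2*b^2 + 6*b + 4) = -b^5 + 3*b^4 - b^3 - 7*b^2 - 10*b - 5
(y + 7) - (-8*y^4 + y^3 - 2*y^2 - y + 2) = 8*y^4 - y^3 + 2*y^2 + 2*y + 5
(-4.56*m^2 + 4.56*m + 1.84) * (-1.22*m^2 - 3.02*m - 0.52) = 5.5632*m^4 + 8.208*m^3 - 13.6448*m^2 - 7.928*m - 0.9568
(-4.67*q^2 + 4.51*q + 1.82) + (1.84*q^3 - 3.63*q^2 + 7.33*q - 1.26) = 1.84*q^3 - 8.3*q^2 + 11.84*q + 0.56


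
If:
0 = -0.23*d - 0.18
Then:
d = -0.78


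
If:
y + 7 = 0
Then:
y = -7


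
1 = 1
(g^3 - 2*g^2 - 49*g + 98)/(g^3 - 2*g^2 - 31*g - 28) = (g^2 + 5*g - 14)/(g^2 + 5*g + 4)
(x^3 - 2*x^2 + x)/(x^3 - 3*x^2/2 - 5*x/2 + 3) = 2*x*(x - 1)/(2*x^2 - x - 6)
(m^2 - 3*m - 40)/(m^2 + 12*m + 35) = (m - 8)/(m + 7)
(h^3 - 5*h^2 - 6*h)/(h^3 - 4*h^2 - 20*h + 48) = h*(h + 1)/(h^2 + 2*h - 8)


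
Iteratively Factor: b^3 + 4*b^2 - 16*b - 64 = (b - 4)*(b^2 + 8*b + 16) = (b - 4)*(b + 4)*(b + 4)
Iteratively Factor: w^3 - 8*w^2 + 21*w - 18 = (w - 2)*(w^2 - 6*w + 9) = (w - 3)*(w - 2)*(w - 3)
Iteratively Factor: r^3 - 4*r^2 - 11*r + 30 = (r - 5)*(r^2 + r - 6) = (r - 5)*(r + 3)*(r - 2)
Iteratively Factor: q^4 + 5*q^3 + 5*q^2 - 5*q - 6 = (q + 3)*(q^3 + 2*q^2 - q - 2) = (q + 1)*(q + 3)*(q^2 + q - 2) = (q + 1)*(q + 2)*(q + 3)*(q - 1)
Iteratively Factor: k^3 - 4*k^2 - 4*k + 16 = (k - 2)*(k^2 - 2*k - 8) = (k - 2)*(k + 2)*(k - 4)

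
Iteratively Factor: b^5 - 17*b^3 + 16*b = (b)*(b^4 - 17*b^2 + 16) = b*(b - 4)*(b^3 + 4*b^2 - b - 4) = b*(b - 4)*(b + 1)*(b^2 + 3*b - 4) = b*(b - 4)*(b + 1)*(b + 4)*(b - 1)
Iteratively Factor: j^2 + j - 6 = (j - 2)*(j + 3)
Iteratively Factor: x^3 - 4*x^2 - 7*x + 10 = (x - 1)*(x^2 - 3*x - 10) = (x - 1)*(x + 2)*(x - 5)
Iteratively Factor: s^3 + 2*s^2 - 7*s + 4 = (s - 1)*(s^2 + 3*s - 4) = (s - 1)*(s + 4)*(s - 1)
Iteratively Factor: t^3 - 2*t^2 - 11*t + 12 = (t - 1)*(t^2 - t - 12) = (t - 4)*(t - 1)*(t + 3)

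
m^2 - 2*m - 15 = (m - 5)*(m + 3)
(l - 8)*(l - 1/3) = l^2 - 25*l/3 + 8/3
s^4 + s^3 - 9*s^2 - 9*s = s*(s - 3)*(s + 1)*(s + 3)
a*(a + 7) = a^2 + 7*a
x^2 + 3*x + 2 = (x + 1)*(x + 2)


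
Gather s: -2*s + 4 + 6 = 10 - 2*s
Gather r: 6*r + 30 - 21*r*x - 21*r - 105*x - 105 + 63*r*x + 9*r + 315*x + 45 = r*(42*x - 6) + 210*x - 30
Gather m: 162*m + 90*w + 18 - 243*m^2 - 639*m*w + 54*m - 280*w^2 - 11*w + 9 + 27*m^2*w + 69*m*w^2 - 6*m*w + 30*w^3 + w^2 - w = m^2*(27*w - 243) + m*(69*w^2 - 645*w + 216) + 30*w^3 - 279*w^2 + 78*w + 27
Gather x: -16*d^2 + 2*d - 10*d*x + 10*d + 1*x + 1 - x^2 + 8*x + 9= -16*d^2 + 12*d - x^2 + x*(9 - 10*d) + 10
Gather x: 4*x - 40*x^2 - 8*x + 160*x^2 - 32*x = 120*x^2 - 36*x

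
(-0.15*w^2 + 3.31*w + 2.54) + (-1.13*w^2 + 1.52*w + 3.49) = -1.28*w^2 + 4.83*w + 6.03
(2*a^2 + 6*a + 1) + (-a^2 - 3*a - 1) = a^2 + 3*a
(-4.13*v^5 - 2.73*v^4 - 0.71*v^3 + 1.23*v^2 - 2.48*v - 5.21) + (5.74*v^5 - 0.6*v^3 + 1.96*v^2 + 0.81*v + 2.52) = 1.61*v^5 - 2.73*v^4 - 1.31*v^3 + 3.19*v^2 - 1.67*v - 2.69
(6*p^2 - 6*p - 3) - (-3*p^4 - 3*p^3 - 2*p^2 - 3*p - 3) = 3*p^4 + 3*p^3 + 8*p^2 - 3*p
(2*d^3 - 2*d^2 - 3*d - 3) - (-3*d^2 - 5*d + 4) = 2*d^3 + d^2 + 2*d - 7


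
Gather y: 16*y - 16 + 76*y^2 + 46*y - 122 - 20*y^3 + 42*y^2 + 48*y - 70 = -20*y^3 + 118*y^2 + 110*y - 208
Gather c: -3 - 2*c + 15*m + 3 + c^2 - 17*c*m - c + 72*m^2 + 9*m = c^2 + c*(-17*m - 3) + 72*m^2 + 24*m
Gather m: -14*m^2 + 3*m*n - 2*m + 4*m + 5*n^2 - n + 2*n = -14*m^2 + m*(3*n + 2) + 5*n^2 + n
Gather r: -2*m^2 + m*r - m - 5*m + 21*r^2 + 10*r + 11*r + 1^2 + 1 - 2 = -2*m^2 - 6*m + 21*r^2 + r*(m + 21)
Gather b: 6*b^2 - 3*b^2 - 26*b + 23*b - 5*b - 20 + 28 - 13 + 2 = 3*b^2 - 8*b - 3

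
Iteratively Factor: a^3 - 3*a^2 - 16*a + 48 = (a - 3)*(a^2 - 16) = (a - 4)*(a - 3)*(a + 4)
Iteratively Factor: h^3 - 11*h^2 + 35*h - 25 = (h - 5)*(h^2 - 6*h + 5) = (h - 5)^2*(h - 1)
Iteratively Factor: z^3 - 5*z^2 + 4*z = (z - 1)*(z^2 - 4*z) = z*(z - 1)*(z - 4)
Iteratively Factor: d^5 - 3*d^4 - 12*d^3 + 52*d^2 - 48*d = (d - 2)*(d^4 - d^3 - 14*d^2 + 24*d) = (d - 2)^2*(d^3 + d^2 - 12*d) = (d - 2)^2*(d + 4)*(d^2 - 3*d) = (d - 3)*(d - 2)^2*(d + 4)*(d)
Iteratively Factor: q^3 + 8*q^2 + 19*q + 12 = (q + 1)*(q^2 + 7*q + 12) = (q + 1)*(q + 3)*(q + 4)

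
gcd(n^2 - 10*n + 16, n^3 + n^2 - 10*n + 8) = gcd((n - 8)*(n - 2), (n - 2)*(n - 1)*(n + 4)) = n - 2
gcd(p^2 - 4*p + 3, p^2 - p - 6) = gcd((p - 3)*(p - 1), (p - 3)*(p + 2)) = p - 3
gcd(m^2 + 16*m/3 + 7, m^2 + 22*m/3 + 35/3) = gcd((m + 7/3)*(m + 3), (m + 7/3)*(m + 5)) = m + 7/3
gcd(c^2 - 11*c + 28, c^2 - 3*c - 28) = c - 7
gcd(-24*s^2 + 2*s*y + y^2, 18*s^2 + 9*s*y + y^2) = 6*s + y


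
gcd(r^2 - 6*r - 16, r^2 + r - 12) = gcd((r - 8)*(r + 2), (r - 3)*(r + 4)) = 1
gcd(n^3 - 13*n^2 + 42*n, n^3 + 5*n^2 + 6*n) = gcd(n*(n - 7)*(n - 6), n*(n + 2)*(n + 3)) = n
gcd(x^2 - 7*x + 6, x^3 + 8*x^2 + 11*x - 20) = x - 1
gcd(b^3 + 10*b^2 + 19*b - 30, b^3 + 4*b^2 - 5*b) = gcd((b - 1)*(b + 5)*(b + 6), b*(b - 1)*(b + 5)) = b^2 + 4*b - 5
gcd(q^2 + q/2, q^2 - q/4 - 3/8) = q + 1/2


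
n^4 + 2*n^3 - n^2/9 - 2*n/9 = n*(n - 1/3)*(n + 1/3)*(n + 2)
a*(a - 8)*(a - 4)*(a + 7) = a^4 - 5*a^3 - 52*a^2 + 224*a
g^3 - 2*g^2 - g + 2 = (g - 2)*(g - 1)*(g + 1)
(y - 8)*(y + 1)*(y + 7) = y^3 - 57*y - 56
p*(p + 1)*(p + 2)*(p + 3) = p^4 + 6*p^3 + 11*p^2 + 6*p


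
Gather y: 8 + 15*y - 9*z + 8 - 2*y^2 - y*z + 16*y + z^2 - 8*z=-2*y^2 + y*(31 - z) + z^2 - 17*z + 16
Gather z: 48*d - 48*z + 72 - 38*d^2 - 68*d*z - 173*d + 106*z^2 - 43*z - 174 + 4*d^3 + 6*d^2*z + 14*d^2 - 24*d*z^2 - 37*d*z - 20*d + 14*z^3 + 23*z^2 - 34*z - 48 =4*d^3 - 24*d^2 - 145*d + 14*z^3 + z^2*(129 - 24*d) + z*(6*d^2 - 105*d - 125) - 150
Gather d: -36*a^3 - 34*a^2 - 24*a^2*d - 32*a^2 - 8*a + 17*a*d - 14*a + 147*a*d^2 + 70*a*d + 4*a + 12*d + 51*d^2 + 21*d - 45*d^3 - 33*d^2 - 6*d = -36*a^3 - 66*a^2 - 18*a - 45*d^3 + d^2*(147*a + 18) + d*(-24*a^2 + 87*a + 27)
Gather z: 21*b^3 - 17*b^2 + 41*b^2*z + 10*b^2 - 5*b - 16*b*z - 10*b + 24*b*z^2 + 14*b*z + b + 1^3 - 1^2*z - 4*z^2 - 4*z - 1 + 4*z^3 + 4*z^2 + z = 21*b^3 - 7*b^2 + 24*b*z^2 - 14*b + 4*z^3 + z*(41*b^2 - 2*b - 4)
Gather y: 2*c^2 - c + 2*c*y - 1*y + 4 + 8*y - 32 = 2*c^2 - c + y*(2*c + 7) - 28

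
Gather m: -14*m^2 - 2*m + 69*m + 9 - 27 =-14*m^2 + 67*m - 18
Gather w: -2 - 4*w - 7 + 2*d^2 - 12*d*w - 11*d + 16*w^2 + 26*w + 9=2*d^2 - 11*d + 16*w^2 + w*(22 - 12*d)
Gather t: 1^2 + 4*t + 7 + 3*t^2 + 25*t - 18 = 3*t^2 + 29*t - 10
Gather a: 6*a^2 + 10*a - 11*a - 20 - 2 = 6*a^2 - a - 22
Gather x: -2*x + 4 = 4 - 2*x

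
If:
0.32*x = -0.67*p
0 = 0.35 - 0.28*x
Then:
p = -0.60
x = 1.25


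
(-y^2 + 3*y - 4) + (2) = -y^2 + 3*y - 2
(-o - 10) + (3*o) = 2*o - 10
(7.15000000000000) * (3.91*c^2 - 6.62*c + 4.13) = 27.9565*c^2 - 47.333*c + 29.5295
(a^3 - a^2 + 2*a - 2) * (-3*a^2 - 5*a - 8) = -3*a^5 - 2*a^4 - 9*a^3 + 4*a^2 - 6*a + 16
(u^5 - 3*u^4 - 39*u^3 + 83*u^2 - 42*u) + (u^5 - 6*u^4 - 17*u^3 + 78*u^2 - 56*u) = 2*u^5 - 9*u^4 - 56*u^3 + 161*u^2 - 98*u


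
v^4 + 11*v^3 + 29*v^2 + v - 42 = (v - 1)*(v + 2)*(v + 3)*(v + 7)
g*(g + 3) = g^2 + 3*g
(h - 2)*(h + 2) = h^2 - 4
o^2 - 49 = (o - 7)*(o + 7)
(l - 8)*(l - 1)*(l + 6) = l^3 - 3*l^2 - 46*l + 48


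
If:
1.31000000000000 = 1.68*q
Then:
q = 0.78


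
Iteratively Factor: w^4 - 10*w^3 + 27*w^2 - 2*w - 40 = (w - 4)*(w^3 - 6*w^2 + 3*w + 10) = (w - 4)*(w - 2)*(w^2 - 4*w - 5) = (w - 5)*(w - 4)*(w - 2)*(w + 1)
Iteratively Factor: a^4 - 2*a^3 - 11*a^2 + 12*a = (a - 1)*(a^3 - a^2 - 12*a) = (a - 4)*(a - 1)*(a^2 + 3*a) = a*(a - 4)*(a - 1)*(a + 3)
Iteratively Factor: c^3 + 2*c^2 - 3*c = (c - 1)*(c^2 + 3*c) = (c - 1)*(c + 3)*(c)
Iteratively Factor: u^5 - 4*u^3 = (u)*(u^4 - 4*u^2) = u^2*(u^3 - 4*u) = u^2*(u - 2)*(u^2 + 2*u) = u^2*(u - 2)*(u + 2)*(u)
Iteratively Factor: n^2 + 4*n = (n + 4)*(n)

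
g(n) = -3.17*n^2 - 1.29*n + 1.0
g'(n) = -6.34*n - 1.29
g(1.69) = -10.23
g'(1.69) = -12.00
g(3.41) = -40.26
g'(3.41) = -22.91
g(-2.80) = -20.24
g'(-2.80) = 16.46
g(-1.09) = -1.36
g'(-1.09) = 5.62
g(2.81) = -27.66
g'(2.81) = -19.11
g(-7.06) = -147.90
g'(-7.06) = 43.47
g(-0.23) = 1.13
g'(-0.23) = 0.17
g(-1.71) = -6.06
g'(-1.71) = 9.55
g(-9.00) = -244.16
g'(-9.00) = 55.77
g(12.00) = -470.96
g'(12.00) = -77.37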